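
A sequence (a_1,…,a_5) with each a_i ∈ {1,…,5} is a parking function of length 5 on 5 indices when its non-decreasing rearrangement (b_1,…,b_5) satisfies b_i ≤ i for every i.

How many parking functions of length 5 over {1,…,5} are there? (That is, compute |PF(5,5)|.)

Count = (5−5+1)·(5+1)^(5−1) = 1·1296 = 1296 (Pollak)
Check (1,3,2,1,2) → sorted (1,1,2,2,3): b_i ≤ i ∀i, a PF.

1296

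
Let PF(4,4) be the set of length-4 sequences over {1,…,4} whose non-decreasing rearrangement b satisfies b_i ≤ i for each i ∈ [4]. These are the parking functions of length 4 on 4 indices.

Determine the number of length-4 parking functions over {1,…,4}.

125

Count = 1·5^3 = 1·125 = 125 (Konheim–Weiss)
One tuple (1,2,3,2) → sorted (1,2,2,3): b_i ≤ i ∀i, a PF.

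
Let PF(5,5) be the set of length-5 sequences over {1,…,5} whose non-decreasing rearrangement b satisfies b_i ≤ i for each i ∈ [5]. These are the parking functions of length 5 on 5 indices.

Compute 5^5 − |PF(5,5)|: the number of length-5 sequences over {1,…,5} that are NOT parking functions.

Count = (5−5+1)·(5+1)^(5−1) = 1×1296 = 1296 (Konheim–Weiss)
E.g. (3,4,5,3,3) → sorted (3,3,3,4,5): b_1=3>1, not a PF.
5^5 − 1296 = 3125 − 1296 = 1829

1829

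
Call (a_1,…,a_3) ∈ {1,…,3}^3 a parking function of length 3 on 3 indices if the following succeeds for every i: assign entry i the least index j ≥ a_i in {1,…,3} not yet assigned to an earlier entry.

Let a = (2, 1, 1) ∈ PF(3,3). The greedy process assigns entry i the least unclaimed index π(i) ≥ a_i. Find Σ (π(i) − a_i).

Σπ(i) = 1+…+3 = 6; Σa = 2+1+1 = 4; disp = 6−4 = 2.

2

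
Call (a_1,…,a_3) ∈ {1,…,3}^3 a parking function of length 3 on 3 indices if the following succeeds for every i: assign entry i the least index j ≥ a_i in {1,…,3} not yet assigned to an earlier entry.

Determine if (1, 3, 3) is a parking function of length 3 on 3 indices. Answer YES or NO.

Order a: b = (1, 3, 3).
  b_1=1 ≤ 1
  b_2=3 > 2
  fails at i=2 ⇒ NO

NO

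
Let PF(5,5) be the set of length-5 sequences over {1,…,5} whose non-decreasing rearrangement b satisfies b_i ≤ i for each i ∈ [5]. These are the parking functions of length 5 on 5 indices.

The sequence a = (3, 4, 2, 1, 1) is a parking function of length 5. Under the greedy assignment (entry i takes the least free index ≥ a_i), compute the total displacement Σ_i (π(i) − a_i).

4

Σπ = 15 ({1..5} each once); Σa = 3+4+2+1+1 = 11; disp = 15−11 = 4.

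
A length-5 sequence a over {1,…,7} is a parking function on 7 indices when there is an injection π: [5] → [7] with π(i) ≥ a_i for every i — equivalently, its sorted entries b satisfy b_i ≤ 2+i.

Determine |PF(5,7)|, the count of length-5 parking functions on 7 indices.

12288

#PF = (7+1−5)·(7+1)^{5−1} = 3 · 4096 = 12288 (Pollak)
Example (1,5,5,2,3) → sorted (1,2,3,5,5): b_i ≤ 2+i ∀i, a PF.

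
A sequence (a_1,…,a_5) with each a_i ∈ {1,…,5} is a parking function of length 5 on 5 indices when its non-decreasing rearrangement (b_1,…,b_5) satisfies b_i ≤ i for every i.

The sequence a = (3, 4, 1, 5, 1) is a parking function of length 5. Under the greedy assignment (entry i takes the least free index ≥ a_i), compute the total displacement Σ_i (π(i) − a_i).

Σπ(i) = 1+…+5 = 15; Σa = 3+4+1+5+1 = 14; disp = 15−14 = 1.

1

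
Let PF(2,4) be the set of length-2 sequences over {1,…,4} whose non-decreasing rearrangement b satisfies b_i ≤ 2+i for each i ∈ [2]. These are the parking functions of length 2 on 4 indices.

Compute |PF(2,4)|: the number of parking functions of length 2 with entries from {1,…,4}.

15

|PF(2,4)| = (4+1−2)·(4+1)^{2−1} = 3·5 = 15
E.g. (2,3) → sorted (2,3): b_i ≤ 2+i ∀i, a PF.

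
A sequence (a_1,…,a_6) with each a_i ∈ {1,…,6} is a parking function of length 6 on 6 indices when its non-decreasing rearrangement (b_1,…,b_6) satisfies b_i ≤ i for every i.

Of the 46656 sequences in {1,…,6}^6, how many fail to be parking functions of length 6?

#PF = 1·7^5 = 1 · 16807 = 16807 (Pollak)
E.g. (6,5,2,1,5,6) → sorted (1,2,5,5,6,6): b_3=5>3, not a PF.
So 46656 − 16807 = 29849 fail.

29849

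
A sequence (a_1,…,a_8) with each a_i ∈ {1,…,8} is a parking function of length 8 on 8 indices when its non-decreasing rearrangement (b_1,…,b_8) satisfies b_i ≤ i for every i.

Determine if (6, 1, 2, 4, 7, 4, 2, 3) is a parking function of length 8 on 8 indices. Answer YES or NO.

Sorted: b = (1, 2, 2, 3, 4, 4, 6, 7).
  b_1=1 ≤ 1
  b_2=2 ≤ 2
  b_3=2 ≤ 3
  b_4=3 ≤ 4
  b_5=4 ≤ 5
  b_6=4 ≤ 6
  b_7=6 ≤ 7
  b_8=7 ≤ 8
All bounds hold ⇒ YES

YES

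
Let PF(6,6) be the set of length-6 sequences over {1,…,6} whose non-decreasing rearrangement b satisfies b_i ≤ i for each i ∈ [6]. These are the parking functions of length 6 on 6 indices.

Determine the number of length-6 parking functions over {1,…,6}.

Count = 1·7^5 = 1·16807 = 16807 (Konheim–Weiss)
One tuple (3,2,3,4,6,1) → sorted (1,2,3,3,4,6): b_i ≤ i ∀i, a PF.

16807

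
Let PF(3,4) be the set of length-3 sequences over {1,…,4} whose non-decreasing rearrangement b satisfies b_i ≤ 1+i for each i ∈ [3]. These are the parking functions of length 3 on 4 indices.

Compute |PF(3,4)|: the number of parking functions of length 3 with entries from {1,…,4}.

Count = 2·5^2 = 2×25 = 50 (Konheim–Weiss)
E.g. (2,3,1) → sorted (1,2,3): b_i ≤ 1+i ∀i, a PF.

50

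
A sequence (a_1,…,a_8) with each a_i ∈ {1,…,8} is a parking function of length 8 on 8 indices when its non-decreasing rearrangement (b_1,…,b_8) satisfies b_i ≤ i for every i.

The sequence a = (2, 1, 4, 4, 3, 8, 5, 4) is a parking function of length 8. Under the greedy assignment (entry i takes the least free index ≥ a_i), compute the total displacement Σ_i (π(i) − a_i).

Σπ = 36 ({1..8} each once); Σa = 2+1+4+4+3+8+5+4 = 31; disp = 36−31 = 5.

5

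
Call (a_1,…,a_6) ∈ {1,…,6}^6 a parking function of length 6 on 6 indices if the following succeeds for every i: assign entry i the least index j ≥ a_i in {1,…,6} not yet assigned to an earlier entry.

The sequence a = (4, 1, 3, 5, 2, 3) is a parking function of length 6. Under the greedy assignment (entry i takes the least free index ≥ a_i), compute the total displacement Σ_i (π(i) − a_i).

3

Σπ(i) = 1+…+6 = 21; Σa = 4+1+3+5+2+3 = 18; disp = 21−18 = 3.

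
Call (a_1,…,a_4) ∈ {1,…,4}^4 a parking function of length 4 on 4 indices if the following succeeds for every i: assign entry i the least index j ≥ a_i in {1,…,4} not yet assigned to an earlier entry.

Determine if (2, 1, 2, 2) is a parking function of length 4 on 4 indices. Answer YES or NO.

Rearranged: b = (1, 2, 2, 2).
  b_1=1 ≤ 1
  b_2=2 ≤ 2
  b_3=2 ≤ 3
  b_4=2 ≤ 4
All bounds hold ⇒ YES

YES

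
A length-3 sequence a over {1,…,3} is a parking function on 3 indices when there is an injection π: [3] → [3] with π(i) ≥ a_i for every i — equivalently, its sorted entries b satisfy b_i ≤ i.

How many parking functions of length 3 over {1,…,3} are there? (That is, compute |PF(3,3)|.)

#PF = (4−3)·4^(3−1) = 1·16 = 16 [KW]
Example (1,2,1) → sorted (1,1,2): b_i ≤ i ∀i, a PF.

16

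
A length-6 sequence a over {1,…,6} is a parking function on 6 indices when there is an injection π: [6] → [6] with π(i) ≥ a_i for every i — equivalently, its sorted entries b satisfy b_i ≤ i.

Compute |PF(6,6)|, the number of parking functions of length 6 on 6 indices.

16807

Count = (6+1−6)·(6+1)^{6−1} = 1 · 16807 = 16807 [KW]
Example (1,5,1,2,2,3) → sorted (1,1,2,2,3,5): b_i ≤ i ∀i, a PF.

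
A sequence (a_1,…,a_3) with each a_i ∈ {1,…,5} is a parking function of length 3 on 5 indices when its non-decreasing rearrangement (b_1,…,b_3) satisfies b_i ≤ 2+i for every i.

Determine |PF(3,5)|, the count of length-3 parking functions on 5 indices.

#PF = (5+1−3)·(5+1)^{3−1} = 3 · 36 = 108 [KW]
E.g. (4,1,2) → sorted (1,2,4): b_i ≤ 2+i ∀i, a PF.

108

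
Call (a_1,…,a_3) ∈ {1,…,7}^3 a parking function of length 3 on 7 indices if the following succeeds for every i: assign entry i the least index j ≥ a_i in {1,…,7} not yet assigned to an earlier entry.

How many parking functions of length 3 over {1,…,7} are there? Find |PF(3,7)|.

320

|PF| = (7+1−3)·(7+1)^{3−1} = 5·64 = 320 [KW]
One tuple (1,4,3) → sorted (1,3,4): b_i ≤ 4+i ∀i, a PF.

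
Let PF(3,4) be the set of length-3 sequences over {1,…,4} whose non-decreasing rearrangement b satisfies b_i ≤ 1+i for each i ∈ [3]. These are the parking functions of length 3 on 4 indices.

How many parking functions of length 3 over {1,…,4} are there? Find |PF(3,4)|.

|PF(3,4)| = (4−3+1)·(4+1)^(3−1) = 2×25 = 50
Check (3,4,1) → sorted (1,3,4): b_i ≤ 1+i ∀i, a PF.

50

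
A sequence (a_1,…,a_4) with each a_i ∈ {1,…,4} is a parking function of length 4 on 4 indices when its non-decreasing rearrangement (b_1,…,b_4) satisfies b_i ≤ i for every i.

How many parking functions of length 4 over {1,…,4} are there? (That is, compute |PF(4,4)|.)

Count = (4−4+1)·(4+1)^(4−1) = 1·125 = 125 (Konheim–Weiss)
One tuple (4,3,1,2) → sorted (1,2,3,4): b_i ≤ i ∀i, a PF.

125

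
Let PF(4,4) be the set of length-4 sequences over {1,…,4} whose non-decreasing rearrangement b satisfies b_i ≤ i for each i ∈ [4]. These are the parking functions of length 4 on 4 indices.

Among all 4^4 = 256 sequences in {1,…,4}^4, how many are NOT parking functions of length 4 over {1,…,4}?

131

#PF = 1·5^3 = 1·125 = 125 (Konheim–Weiss)
Example (4,3,4,4) → sorted (3,4,4,4): b_1=3>1, not a PF.
So 256 − 125 = 131 fail.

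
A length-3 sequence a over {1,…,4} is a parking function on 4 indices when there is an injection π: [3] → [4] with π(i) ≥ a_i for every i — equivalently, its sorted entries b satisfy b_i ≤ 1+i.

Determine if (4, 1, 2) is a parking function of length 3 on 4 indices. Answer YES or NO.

YES

Rearranged: b = (1, 2, 4).
  b_1=1 ≤ 2
  b_2=2 ≤ 3
  b_3=4 ≤ 4
All bounds hold ⇒ YES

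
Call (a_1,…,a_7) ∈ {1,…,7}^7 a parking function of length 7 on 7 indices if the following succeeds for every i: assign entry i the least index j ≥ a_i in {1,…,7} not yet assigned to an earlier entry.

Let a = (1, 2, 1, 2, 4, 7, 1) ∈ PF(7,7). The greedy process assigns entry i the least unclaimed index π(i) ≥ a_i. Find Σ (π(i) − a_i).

10

Σπ(i) = 1+…+7 = 28; Σa = 1+2+1+2+4+7+1 = 18; disp = 28−18 = 10.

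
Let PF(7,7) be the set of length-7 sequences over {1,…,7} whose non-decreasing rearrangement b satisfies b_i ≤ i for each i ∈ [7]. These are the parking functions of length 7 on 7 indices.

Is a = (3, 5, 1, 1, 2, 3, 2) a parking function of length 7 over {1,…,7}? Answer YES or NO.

YES

Order a: b = (1, 1, 2, 2, 3, 3, 5).
  b_1=1 ≤ 1
  b_2=1 ≤ 2
  b_3=2 ≤ 3
  b_4=2 ≤ 4
  b_5=3 ≤ 5
  b_6=3 ≤ 6
  b_7=5 ≤ 7
All bounds hold ⇒ YES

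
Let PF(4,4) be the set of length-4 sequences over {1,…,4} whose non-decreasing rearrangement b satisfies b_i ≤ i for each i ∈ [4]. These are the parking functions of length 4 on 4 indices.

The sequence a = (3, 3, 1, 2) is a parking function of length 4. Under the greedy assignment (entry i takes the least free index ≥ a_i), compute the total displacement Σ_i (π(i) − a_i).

1

Σπ = 4·5/2 = 10 (π permutes [4]); Σa = 3+3+1+2 = 9; disp = 10−9 = 1.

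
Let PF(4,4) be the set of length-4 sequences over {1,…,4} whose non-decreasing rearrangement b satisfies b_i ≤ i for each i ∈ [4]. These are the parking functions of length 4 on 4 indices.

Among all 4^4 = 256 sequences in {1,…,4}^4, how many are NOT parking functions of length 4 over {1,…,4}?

131

|PF(4,4)| = (4+1−4)·(4+1)^{4−1} = 1×125 = 125
E.g. (4,4,1,3) → sorted (1,3,4,4): b_2=3>2, not a PF.
Total 256; non-PF = 256−125 = 131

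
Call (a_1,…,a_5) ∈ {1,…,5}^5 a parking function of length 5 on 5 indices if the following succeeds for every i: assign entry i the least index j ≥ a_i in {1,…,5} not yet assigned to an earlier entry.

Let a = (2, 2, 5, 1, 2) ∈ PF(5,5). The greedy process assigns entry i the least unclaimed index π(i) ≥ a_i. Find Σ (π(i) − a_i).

3

Σπ = 15 ({1..5} each once); Σa = 2+2+5+1+2 = 12; disp = 15−12 = 3.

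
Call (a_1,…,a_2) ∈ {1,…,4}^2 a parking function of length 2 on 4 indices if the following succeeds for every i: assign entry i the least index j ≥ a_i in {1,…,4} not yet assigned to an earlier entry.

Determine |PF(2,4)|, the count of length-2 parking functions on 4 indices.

15

|PF(2,4)| = (4−2+1)·(4+1)^(2−1) = 3 · 5 = 15
One tuple (3,1) → sorted (1,3): b_i ≤ 2+i ∀i, a PF.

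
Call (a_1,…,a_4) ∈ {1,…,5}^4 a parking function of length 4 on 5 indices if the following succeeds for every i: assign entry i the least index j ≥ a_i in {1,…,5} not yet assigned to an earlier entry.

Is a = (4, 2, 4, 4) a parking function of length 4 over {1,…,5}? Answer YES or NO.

Sorted: b = (2, 4, 4, 4).
  b_1=2 ≤ 2
  b_2=4 > 3
  fails at i=2 ⇒ NO

NO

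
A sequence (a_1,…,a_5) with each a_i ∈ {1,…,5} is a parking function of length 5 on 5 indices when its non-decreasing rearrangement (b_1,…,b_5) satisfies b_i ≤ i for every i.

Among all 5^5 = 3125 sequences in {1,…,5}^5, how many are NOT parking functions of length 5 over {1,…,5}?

1829

|PF(5,5)| = (5+1−5)·(5+1)^{5−1} = 1 · 1296 = 1296 [KW]
Check (4,4,3,4,5) → sorted (3,4,4,4,5): b_1=3>1, not a PF.
Total 3125; non-PF = 3125−1296 = 1829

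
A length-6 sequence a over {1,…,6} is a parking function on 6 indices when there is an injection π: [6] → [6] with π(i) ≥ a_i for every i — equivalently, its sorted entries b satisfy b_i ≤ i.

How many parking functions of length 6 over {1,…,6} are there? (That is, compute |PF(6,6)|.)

|PF| = (6−6+1)·(6+1)^(6−1) = 1×16807 = 16807
E.g. (1,1,1,4,4,6) → sorted (1,1,1,4,4,6): b_i ≤ i ∀i, a PF.

16807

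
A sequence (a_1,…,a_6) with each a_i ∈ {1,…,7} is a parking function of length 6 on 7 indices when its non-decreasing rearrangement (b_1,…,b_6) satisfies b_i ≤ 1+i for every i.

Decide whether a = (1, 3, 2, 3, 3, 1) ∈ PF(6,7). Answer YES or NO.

Rearranged: b = (1, 1, 2, 3, 3, 3).
  b_1=1 ≤ 2
  b_2=1 ≤ 3
  b_3=2 ≤ 4
  b_4=3 ≤ 5
  b_5=3 ≤ 6
  b_6=3 ≤ 7
All bounds hold ⇒ YES

YES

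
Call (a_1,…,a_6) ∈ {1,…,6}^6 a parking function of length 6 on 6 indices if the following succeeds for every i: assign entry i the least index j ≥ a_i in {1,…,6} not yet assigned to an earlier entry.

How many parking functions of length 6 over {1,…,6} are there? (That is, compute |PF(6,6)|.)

#PF = (6−6+1)·(6+1)^(6−1) = 1×16807 = 16807
E.g. (4,3,4,1,4,1) → sorted (1,1,3,4,4,4): b_i ≤ i ∀i, a PF.

16807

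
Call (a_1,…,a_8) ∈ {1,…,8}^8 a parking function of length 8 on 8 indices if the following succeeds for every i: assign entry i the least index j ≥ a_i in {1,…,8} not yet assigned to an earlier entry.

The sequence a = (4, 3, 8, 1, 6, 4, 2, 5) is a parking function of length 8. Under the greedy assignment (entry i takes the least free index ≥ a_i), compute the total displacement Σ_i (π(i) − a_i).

Σπ(i) = 1+…+8 = 36; Σa = 4+3+8+1+6+4+2+5 = 33; disp = 36−33 = 3.

3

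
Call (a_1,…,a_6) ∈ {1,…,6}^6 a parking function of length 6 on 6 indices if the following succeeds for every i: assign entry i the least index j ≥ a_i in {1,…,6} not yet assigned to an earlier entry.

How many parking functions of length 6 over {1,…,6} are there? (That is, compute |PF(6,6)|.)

16807

|PF| = (6−6+1)·(6+1)^(6−1) = 1·16807 = 16807 (Pollak)
One tuple (3,5,5,1,4,1) → sorted (1,1,3,4,5,5): b_i ≤ i ∀i, a PF.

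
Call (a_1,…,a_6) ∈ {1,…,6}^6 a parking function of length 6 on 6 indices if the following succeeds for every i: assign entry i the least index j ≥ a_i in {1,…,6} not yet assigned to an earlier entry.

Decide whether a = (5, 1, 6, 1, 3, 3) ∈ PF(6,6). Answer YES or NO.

YES

Rearranged: b = (1, 1, 3, 3, 5, 6).
  b_1=1 ≤ 1
  b_2=1 ≤ 2
  b_3=3 ≤ 3
  b_4=3 ≤ 4
  b_5=5 ≤ 5
  b_6=6 ≤ 6
All bounds hold ⇒ YES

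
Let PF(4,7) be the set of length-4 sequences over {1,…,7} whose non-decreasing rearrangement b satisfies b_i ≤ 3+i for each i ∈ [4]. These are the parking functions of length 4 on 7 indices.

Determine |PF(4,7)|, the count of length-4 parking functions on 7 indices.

|PF| = (8−4)·8^(4−1) = 4 · 512 = 2048 (Pollak)
E.g. (6,3,6,4) → sorted (3,4,6,6): b_i ≤ 3+i ∀i, a PF.

2048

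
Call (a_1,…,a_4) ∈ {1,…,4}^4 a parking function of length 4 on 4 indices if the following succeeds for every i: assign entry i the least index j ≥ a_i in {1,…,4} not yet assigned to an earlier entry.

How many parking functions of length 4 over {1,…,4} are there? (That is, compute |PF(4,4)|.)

#PF = (4−4+1)·(4+1)^(4−1) = 1 · 125 = 125 [KW]
E.g. (3,2,1,3) → sorted (1,2,3,3): b_i ≤ i ∀i, a PF.

125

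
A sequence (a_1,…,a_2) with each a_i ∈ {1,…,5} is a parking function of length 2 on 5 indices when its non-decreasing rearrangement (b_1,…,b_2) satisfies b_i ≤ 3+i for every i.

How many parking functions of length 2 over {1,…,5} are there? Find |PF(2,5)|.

|PF(2,5)| = (6−2)·6^(2−1) = 4·6 = 24
Check (2,1) → sorted (1,2): b_i ≤ 3+i ∀i, a PF.

24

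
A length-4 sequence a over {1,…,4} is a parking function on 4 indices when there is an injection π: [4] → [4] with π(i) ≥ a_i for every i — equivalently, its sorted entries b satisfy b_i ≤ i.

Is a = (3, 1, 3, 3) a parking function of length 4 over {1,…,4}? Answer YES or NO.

Sorted: b = (1, 3, 3, 3).
  b_1=1 ≤ 1
  b_2=3 > 2
  fails at i=2 ⇒ NO

NO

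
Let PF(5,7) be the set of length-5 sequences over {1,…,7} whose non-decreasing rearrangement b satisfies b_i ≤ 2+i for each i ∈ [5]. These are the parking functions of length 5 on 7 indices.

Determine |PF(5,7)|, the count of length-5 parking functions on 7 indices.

12288

|PF| = (7+1−5)·(7+1)^{5−1} = 3×4096 = 12288 (Pollak)
One tuple (4,4,6,1,3) → sorted (1,3,4,4,6): b_i ≤ 2+i ∀i, a PF.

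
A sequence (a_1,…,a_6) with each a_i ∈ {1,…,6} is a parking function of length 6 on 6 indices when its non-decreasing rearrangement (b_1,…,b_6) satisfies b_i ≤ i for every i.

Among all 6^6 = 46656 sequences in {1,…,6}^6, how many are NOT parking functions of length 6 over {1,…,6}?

#PF = (6+1−6)·(6+1)^{6−1} = 1 · 16807 = 16807 (Konheim–Weiss)
Check (3,6,5,5,5,6) → sorted (3,5,5,5,6,6): b_1=3>1, not a PF.
Total 46656; non-PF = 46656−16807 = 29849

29849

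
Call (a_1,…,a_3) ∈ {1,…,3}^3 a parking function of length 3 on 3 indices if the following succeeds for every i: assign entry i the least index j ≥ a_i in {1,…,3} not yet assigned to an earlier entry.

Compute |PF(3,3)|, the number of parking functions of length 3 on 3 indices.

16

|PF| = (3−3+1)·(3+1)^(3−1) = 1·16 = 16 [KW]
One tuple (2,1,3) → sorted (1,2,3): b_i ≤ i ∀i, a PF.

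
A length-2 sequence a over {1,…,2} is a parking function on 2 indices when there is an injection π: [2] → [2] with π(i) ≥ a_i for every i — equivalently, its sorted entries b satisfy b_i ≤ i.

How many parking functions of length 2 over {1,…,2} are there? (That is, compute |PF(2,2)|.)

3

|PF| = (2−2+1)·(2+1)^(2−1) = 1×3 = 3 [KW]
Example (1,2) → sorted (1,2): b_i ≤ i ∀i, a PF.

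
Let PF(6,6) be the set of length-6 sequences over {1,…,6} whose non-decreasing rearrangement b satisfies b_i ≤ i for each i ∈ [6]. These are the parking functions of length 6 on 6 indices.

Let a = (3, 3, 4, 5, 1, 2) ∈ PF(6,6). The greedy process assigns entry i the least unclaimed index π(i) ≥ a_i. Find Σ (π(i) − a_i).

3

Σπ(i) = 1+…+6 = 21; Σa = 3+3+4+5+1+2 = 18; disp = 21−18 = 3.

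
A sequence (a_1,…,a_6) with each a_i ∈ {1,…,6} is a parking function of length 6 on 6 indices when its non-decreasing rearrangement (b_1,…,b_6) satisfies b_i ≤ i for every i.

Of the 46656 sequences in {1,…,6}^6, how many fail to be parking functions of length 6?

#PF = (7−6)·7^(6−1) = 1·16807 = 16807
Check (6,6,6,3,4,6) → sorted (3,4,6,6,6,6): b_1=3>1, not a PF.
6^6 − 16807 = 46656 − 16807 = 29849

29849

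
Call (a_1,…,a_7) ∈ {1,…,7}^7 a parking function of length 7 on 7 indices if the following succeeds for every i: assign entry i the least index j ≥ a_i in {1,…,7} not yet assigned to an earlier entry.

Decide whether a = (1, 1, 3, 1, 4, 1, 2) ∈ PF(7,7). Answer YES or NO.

Rearranged: b = (1, 1, 1, 1, 2, 3, 4).
  b_1=1 ≤ 1
  b_2=1 ≤ 2
  b_3=1 ≤ 3
  b_4=1 ≤ 4
  b_5=2 ≤ 5
  b_6=3 ≤ 6
  b_7=4 ≤ 7
All bounds hold ⇒ YES

YES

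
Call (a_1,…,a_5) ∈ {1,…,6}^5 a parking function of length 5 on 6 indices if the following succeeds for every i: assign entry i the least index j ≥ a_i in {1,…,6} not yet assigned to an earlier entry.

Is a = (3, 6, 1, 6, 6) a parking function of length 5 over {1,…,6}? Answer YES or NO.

NO

Rearranged: b = (1, 3, 6, 6, 6).
  b_1=1 ≤ 2
  b_2=3 ≤ 3
  b_3=6 > 4
  fails at i=3 ⇒ NO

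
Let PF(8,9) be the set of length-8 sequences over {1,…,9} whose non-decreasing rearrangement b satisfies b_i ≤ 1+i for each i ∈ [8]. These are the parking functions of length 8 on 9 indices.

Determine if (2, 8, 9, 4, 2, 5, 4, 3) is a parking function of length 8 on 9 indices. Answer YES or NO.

Rearranged: b = (2, 2, 3, 4, 4, 5, 8, 9).
  b_1=2 ≤ 2
  b_2=2 ≤ 3
  b_3=3 ≤ 4
  b_4=4 ≤ 5
  b_5=4 ≤ 6
  b_6=5 ≤ 7
  b_7=8 ≤ 8
  b_8=9 ≤ 9
All bounds hold ⇒ YES

YES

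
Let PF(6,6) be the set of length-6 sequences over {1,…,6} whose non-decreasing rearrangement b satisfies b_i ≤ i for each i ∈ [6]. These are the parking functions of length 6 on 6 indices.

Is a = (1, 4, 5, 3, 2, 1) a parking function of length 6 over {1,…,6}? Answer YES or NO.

YES

Sorted: b = (1, 1, 2, 3, 4, 5).
  b_1=1 ≤ 1
  b_2=1 ≤ 2
  b_3=2 ≤ 3
  b_4=3 ≤ 4
  b_5=4 ≤ 5
  b_6=5 ≤ 6
All bounds hold ⇒ YES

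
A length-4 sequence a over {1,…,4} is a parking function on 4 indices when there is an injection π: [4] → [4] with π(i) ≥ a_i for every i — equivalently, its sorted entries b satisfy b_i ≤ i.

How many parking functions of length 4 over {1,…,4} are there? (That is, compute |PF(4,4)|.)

125

|PF| = (4+1−4)·(4+1)^{4−1} = 1·125 = 125
One tuple (2,2,2,1) → sorted (1,2,2,2): b_i ≤ i ∀i, a PF.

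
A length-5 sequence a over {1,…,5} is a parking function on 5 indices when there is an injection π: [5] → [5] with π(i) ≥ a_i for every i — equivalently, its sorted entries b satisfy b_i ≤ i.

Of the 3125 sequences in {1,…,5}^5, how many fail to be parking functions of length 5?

1829

|PF| = (5−5+1)·(5+1)^(5−1) = 1·1296 = 1296 (Pollak)
One tuple (1,1,4,5,5) → sorted (1,1,4,5,5): b_3=4>3, not a PF.
So 3125 − 1296 = 1829 fail.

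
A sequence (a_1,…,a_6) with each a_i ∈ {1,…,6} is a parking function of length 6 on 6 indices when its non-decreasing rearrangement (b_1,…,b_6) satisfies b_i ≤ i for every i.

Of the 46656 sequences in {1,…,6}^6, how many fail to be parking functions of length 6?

Count = (7−6)·7^(6−1) = 1·16807 = 16807 (Konheim–Weiss)
Check (3,4,2,3,4,5) → sorted (2,3,3,4,4,5): b_1=2>1, not a PF.
6^6 − 16807 = 46656 − 16807 = 29849

29849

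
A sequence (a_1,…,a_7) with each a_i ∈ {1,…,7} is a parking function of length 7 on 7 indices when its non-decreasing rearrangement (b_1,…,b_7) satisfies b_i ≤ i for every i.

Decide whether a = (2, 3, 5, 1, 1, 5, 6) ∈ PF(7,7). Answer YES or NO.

YES

Rearranged: b = (1, 1, 2, 3, 5, 5, 6).
  b_1=1 ≤ 1
  b_2=1 ≤ 2
  b_3=2 ≤ 3
  b_4=3 ≤ 4
  b_5=5 ≤ 5
  b_6=5 ≤ 6
  b_7=6 ≤ 7
All bounds hold ⇒ YES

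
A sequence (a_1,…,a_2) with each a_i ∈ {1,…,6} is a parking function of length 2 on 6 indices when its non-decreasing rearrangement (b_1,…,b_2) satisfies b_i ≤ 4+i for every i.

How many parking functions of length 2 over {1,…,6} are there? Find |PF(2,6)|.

|PF| = 5·7^1 = 5 · 7 = 35 (Pollak)
E.g. (4,6) → sorted (4,6): b_i ≤ 4+i ∀i, a PF.

35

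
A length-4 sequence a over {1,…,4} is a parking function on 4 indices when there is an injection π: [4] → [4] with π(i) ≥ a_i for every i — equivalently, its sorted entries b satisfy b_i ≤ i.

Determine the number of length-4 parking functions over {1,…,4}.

|PF| = 1·5^3 = 1·125 = 125 [KW]
E.g. (2,2,1,1) → sorted (1,1,2,2): b_i ≤ i ∀i, a PF.

125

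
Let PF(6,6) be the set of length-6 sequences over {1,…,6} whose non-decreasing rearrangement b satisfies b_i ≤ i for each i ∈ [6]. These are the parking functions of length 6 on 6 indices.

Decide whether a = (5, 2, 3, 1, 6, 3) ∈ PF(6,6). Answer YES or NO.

Sorted: b = (1, 2, 3, 3, 5, 6).
  b_1=1 ≤ 1
  b_2=2 ≤ 2
  b_3=3 ≤ 3
  b_4=3 ≤ 4
  b_5=5 ≤ 5
  b_6=6 ≤ 6
All bounds hold ⇒ YES

YES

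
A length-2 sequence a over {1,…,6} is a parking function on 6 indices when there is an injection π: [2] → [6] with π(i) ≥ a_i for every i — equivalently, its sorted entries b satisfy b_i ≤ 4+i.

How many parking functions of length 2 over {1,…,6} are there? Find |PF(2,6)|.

|PF| = (6−2+1)·(6+1)^(2−1) = 5 · 7 = 35
Check (1,1) → sorted (1,1): b_i ≤ 4+i ∀i, a PF.

35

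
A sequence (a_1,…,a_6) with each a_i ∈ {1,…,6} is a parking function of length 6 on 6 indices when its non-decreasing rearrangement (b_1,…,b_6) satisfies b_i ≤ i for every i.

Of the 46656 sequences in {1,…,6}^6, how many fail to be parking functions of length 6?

29849

#PF = 1·7^5 = 1×16807 = 16807
One tuple (6,5,5,6,4,4) → sorted (4,4,5,5,6,6): b_1=4>1, not a PF.
Total 46656; non-PF = 46656−16807 = 29849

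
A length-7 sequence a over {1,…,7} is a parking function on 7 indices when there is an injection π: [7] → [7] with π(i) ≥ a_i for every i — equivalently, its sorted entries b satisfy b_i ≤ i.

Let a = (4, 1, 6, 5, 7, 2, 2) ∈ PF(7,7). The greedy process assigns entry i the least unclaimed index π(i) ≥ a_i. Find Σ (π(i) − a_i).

Σπ = 7·8/2 = 28 (π permutes [7]); Σa = 4+1+6+5+7+2+2 = 27; disp = 28−27 = 1.

1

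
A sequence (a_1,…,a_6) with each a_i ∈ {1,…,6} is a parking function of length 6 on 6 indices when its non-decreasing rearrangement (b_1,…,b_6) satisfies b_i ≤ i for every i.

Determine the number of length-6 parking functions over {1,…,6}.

|PF(6,6)| = (6+1−6)·(6+1)^{6−1} = 1 · 16807 = 16807 (Konheim–Weiss)
One tuple (1,2,2,4,1,2) → sorted (1,1,2,2,2,4): b_i ≤ i ∀i, a PF.

16807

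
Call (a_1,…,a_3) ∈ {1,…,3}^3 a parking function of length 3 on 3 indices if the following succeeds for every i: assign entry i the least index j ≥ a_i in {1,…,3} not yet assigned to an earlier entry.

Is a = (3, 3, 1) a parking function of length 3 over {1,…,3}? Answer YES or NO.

NO

Order a: b = (1, 3, 3).
  b_1=1 ≤ 1
  b_2=3 > 2
  fails at i=2 ⇒ NO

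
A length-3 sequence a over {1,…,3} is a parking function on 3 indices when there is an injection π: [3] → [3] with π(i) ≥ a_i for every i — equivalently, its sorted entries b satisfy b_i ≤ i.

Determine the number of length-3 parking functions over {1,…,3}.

16

Count = 1·4^2 = 1 · 16 = 16
Check (1,2,3) → sorted (1,2,3): b_i ≤ i ∀i, a PF.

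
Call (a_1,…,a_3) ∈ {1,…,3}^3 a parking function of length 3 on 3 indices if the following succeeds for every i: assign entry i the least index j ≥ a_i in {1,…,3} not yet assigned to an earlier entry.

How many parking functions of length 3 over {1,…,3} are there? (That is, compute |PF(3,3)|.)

|PF(3,3)| = 1·4^2 = 1×16 = 16 [KW]
Example (2,1,1) → sorted (1,1,2): b_i ≤ i ∀i, a PF.

16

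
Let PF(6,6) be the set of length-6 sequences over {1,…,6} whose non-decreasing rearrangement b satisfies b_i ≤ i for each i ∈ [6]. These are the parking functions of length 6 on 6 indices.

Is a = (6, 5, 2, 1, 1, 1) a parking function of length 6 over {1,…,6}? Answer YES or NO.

YES

Sorted: b = (1, 1, 1, 2, 5, 6).
  b_1=1 ≤ 1
  b_2=1 ≤ 2
  b_3=1 ≤ 3
  b_4=2 ≤ 4
  b_5=5 ≤ 5
  b_6=6 ≤ 6
All bounds hold ⇒ YES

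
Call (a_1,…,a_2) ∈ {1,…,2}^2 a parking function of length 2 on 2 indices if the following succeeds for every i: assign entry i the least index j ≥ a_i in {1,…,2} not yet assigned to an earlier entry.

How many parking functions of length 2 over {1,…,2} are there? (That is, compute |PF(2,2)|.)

|PF| = (2−2+1)·(2+1)^(2−1) = 1·3 = 3
Check (1,2) → sorted (1,2): b_i ≤ i ∀i, a PF.

3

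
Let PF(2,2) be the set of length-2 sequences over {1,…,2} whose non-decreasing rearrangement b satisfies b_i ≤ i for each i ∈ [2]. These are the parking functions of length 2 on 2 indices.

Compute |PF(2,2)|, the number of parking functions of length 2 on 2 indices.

#PF = (2−2+1)·(2+1)^(2−1) = 1×3 = 3 (Konheim–Weiss)
Example (1,1) → sorted (1,1): b_i ≤ i ∀i, a PF.

3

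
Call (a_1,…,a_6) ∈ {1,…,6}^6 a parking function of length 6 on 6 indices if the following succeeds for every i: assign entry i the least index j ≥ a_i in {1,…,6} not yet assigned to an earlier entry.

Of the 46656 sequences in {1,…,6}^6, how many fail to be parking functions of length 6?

29849

#PF = (7−6)·7^(6−1) = 1 · 16807 = 16807
E.g. (5,3,1,2,6,6) → sorted (1,2,3,5,6,6): b_4=5>4, not a PF.
Total 46656; non-PF = 46656−16807 = 29849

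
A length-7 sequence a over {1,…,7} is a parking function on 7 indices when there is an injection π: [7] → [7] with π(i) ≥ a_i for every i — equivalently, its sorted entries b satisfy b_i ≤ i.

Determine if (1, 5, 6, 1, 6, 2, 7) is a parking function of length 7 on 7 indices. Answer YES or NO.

Rearranged: b = (1, 1, 2, 5, 6, 6, 7).
  b_1=1 ≤ 1
  b_2=1 ≤ 2
  b_3=2 ≤ 3
  b_4=5 > 4
  fails at i=4 ⇒ NO

NO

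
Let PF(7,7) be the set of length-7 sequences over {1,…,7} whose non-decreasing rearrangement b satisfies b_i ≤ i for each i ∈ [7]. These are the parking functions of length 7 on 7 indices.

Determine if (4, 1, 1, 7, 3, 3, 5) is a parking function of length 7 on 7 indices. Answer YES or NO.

YES

Rearranged: b = (1, 1, 3, 3, 4, 5, 7).
  b_1=1 ≤ 1
  b_2=1 ≤ 2
  b_3=3 ≤ 3
  b_4=3 ≤ 4
  b_5=4 ≤ 5
  b_6=5 ≤ 6
  b_7=7 ≤ 7
All bounds hold ⇒ YES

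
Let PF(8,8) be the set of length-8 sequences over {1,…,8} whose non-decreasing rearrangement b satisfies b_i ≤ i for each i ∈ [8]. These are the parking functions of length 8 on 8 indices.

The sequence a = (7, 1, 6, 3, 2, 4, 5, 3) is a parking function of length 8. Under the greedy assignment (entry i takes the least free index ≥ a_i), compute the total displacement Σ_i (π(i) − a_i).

5

Σπ = 36 ({1..8} each once); Σa = 7+1+6+3+2+4+5+3 = 31; disp = 36−31 = 5.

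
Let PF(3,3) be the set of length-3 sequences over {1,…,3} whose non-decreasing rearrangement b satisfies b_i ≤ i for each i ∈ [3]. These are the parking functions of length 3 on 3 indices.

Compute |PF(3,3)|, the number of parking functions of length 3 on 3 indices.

16

|PF| = (3+1−3)·(3+1)^{3−1} = 1 · 16 = 16 [KW]
E.g. (1,2,1) → sorted (1,1,2): b_i ≤ i ∀i, a PF.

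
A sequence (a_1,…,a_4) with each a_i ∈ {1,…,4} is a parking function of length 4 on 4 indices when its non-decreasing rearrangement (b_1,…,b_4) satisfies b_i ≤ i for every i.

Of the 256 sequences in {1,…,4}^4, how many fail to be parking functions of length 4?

|PF| = 1·5^3 = 1·125 = 125 (Konheim–Weiss)
Check (4,2,3,3) → sorted (2,3,3,4): b_1=2>1, not a PF.
Total 256; non-PF = 256−125 = 131

131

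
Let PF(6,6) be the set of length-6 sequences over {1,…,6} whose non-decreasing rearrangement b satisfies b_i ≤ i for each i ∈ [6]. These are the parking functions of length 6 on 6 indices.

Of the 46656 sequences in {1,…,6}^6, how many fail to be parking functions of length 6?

Count = (6−6+1)·(6+1)^(6−1) = 1·16807 = 16807 (Konheim–Weiss)
E.g. (4,5,4,6,6,6) → sorted (4,4,5,6,6,6): b_1=4>1, not a PF.
Total 46656; non-PF = 46656−16807 = 29849

29849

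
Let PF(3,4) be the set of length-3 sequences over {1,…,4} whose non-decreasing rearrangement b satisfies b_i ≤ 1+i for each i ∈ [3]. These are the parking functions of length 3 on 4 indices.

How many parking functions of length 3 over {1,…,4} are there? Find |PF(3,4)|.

50

|PF(3,4)| = (4+1−3)·(4+1)^{3−1} = 2×25 = 50
One tuple (3,1,1) → sorted (1,1,3): b_i ≤ 1+i ∀i, a PF.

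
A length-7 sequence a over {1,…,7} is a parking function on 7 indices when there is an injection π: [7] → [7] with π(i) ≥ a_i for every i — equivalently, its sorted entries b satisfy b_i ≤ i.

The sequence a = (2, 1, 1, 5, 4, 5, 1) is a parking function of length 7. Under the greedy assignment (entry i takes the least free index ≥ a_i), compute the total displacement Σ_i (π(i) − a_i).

Σπ = 28 ({1..7} each once); Σa = 2+1+1+5+4+5+1 = 19; disp = 28−19 = 9.

9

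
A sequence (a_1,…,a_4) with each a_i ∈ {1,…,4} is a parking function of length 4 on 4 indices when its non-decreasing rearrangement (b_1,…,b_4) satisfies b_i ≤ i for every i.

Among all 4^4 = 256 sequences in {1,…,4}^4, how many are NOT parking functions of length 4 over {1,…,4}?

131

Count = (5−4)·5^(4−1) = 1·125 = 125 (Pollak)
E.g. (4,4,3,3) → sorted (3,3,4,4): b_1=3>1, not a PF.
Total 256; non-PF = 256−125 = 131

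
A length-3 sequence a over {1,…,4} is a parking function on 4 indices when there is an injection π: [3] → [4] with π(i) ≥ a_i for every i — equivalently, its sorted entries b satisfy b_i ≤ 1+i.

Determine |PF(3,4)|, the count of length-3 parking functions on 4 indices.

#PF = 2·5^2 = 2×25 = 50 [KW]
E.g. (1,2,4) → sorted (1,2,4): b_i ≤ 1+i ∀i, a PF.

50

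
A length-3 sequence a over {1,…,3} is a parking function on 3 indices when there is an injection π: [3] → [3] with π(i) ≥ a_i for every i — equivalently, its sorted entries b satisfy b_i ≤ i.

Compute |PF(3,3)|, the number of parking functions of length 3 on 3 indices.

|PF(3,3)| = 1·4^2 = 1 · 16 = 16 [KW]
E.g. (1,3,2) → sorted (1,2,3): b_i ≤ i ∀i, a PF.

16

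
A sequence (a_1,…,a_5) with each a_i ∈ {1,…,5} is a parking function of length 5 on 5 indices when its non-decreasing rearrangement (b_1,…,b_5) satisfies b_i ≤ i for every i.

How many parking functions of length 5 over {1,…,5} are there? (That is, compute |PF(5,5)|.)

1296

#PF = 1·6^4 = 1 · 1296 = 1296 [KW]
One tuple (1,5,4,2,1) → sorted (1,1,2,4,5): b_i ≤ i ∀i, a PF.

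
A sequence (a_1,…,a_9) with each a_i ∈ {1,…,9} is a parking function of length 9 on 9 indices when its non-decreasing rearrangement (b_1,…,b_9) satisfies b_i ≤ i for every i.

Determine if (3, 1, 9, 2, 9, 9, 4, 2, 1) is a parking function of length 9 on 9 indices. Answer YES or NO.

Sorted: b = (1, 1, 2, 2, 3, 4, 9, 9, 9).
  b_1=1 ≤ 1
  b_2=1 ≤ 2
  b_3=2 ≤ 3
  b_4=2 ≤ 4
  b_5=3 ≤ 5
  b_6=4 ≤ 6
  b_7=9 > 7
  fails at i=7 ⇒ NO

NO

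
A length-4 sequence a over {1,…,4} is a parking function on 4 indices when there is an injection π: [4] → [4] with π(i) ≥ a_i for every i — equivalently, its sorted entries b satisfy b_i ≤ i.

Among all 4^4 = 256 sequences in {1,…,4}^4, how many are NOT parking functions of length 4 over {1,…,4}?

Count = (5−4)·5^(4−1) = 1 · 125 = 125 (Konheim–Weiss)
E.g. (3,4,4,3) → sorted (3,3,4,4): b_1=3>1, not a PF.
Total 256; non-PF = 256−125 = 131

131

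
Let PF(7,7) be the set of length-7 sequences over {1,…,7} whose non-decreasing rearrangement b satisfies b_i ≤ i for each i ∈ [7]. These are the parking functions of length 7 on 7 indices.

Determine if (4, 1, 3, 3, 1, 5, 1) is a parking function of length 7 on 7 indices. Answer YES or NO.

Order a: b = (1, 1, 1, 3, 3, 4, 5).
  b_1=1 ≤ 1
  b_2=1 ≤ 2
  b_3=1 ≤ 3
  b_4=3 ≤ 4
  b_5=3 ≤ 5
  b_6=4 ≤ 6
  b_7=5 ≤ 7
All bounds hold ⇒ YES

YES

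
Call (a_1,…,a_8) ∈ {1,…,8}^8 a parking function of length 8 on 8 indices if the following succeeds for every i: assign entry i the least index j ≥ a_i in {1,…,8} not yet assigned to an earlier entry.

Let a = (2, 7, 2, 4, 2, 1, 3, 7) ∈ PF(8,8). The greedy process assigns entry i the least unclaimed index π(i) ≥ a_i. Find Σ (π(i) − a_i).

8

Σπ(i) = 1+…+8 = 36; Σa = 2+7+2+4+2+1+3+7 = 28; disp = 36−28 = 8.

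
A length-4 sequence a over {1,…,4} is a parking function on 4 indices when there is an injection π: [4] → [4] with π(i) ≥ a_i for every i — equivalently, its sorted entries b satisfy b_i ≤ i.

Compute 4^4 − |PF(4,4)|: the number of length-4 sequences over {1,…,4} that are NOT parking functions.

131

|PF(4,4)| = (5−4)·5^(4−1) = 1·125 = 125
One tuple (2,2,2,4) → sorted (2,2,2,4): b_1=2>1, not a PF.
So 256 − 125 = 131 fail.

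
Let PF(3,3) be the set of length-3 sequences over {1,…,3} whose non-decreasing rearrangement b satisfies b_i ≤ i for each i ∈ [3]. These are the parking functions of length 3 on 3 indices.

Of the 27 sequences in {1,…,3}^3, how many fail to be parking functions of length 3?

11

|PF| = (3−3+1)·(3+1)^(3−1) = 1×16 = 16 [KW]
Check (2,2,2) → sorted (2,2,2): b_1=2>1, not a PF.
3^3 − 16 = 27 − 16 = 11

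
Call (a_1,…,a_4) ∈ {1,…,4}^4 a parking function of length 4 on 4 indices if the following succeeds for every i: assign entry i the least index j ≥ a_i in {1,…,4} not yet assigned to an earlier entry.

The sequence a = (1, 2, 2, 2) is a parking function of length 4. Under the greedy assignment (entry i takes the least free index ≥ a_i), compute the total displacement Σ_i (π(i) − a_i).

Σπ(i) = 1+…+4 = 10; Σa = 1+2+2+2 = 7; disp = 10−7 = 3.

3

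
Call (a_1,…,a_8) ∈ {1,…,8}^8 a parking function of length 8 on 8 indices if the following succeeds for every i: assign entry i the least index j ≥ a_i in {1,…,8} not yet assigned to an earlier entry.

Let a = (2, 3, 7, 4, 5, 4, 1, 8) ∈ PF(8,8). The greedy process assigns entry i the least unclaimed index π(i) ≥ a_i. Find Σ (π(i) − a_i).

2

Σπ = 36 ({1..8} each once); Σa = 2+3+7+4+5+4+1+8 = 34; disp = 36−34 = 2.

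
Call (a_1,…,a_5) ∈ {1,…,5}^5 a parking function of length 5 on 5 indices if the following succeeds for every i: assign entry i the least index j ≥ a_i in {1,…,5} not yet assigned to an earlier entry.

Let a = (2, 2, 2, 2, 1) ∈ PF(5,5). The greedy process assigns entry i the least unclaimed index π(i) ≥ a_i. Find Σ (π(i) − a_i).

Σπ(i) = 1+…+5 = 15; Σa = 2+2+2+2+1 = 9; disp = 15−9 = 6.

6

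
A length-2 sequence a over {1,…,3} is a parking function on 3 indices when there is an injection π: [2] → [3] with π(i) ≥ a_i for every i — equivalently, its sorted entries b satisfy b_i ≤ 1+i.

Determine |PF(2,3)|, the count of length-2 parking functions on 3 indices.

8

#PF = 2·4^1 = 2 · 4 = 8 (Pollak)
Example (1,3) → sorted (1,3): b_i ≤ 1+i ∀i, a PF.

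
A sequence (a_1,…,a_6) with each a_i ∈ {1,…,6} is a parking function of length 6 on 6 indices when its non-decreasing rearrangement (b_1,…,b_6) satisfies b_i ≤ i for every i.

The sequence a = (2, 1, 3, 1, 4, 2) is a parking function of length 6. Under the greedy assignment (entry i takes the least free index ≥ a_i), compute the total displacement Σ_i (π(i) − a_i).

Σπ = 6·7/2 = 21 (π permutes [6]); Σa = 2+1+3+1+4+2 = 13; disp = 21−13 = 8.

8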